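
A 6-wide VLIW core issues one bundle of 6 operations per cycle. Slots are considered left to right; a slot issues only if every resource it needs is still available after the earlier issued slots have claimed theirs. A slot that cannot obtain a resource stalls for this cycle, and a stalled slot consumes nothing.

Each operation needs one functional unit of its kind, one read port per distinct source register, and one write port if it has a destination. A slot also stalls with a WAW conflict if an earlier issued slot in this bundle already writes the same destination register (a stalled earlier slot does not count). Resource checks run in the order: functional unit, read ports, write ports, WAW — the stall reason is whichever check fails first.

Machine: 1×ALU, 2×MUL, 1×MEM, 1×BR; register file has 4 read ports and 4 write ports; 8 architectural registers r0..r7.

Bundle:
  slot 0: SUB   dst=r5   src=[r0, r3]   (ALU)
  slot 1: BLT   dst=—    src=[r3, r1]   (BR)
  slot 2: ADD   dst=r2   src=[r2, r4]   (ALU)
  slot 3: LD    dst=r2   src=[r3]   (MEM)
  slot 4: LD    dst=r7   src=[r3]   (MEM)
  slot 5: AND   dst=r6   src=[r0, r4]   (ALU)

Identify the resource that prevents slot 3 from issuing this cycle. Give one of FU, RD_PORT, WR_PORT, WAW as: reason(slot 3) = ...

reason(slot 3) = RD_PORT

[0] ALU needs rd=2 wr=1: ok; after: ALU=0 MUL=2 MEM=1 BR=1, R=2, W=3
[1] BR needs rd=2 wr=0: ok; after: ALU=0 MUL=2 MEM=1 BR=0, R=0, W=3
[2] ALU needs rd=2 wr=1: FU; after: ALU=0 MUL=2 MEM=1 BR=0, R=0, W=3
[3] MEM needs rd=1 wr=1: RD_PORT; after: ALU=0 MUL=2 MEM=1 BR=0, R=0, W=3
[4] MEM needs rd=1 wr=1: RD_PORT; after: ALU=0 MUL=2 MEM=1 BR=0, R=0, W=3
[5] ALU needs rd=2 wr=1: FU; after: ALU=0 MUL=2 MEM=1 BR=0, R=0, W=3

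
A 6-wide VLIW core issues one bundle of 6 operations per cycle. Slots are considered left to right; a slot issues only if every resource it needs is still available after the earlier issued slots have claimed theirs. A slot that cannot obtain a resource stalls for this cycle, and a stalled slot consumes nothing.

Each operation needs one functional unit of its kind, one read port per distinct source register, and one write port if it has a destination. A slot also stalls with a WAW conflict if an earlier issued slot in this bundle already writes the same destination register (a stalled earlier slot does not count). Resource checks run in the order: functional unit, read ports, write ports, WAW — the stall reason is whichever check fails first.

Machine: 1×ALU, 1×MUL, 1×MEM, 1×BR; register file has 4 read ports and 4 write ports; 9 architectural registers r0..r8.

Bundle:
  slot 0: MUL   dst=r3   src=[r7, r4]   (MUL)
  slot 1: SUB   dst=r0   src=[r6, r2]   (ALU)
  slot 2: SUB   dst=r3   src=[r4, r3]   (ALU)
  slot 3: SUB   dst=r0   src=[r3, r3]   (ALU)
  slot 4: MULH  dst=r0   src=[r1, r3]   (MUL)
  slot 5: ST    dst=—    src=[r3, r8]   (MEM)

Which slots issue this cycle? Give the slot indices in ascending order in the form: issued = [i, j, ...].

issued = [0, 1]

  0. MUL→r3 ⇒ go  {1A/0Mu/1Ld/1B | 2r 3w}
  1. ALU→r0 ⇒ go  {0A/0Mu/1Ld/1B | 0r 2w}
  2. ALU→r3 ⇒ no(FU)  {0A/0Mu/1Ld/1B | 0r 2w}
  3. ALU→r0 ⇒ no(FU)  {0A/0Mu/1Ld/1B | 0r 2w}
  4. MUL→r0 ⇒ no(FU)  {0A/0Mu/1Ld/1B | 0r 2w}
  5. MEM ⇒ no(RD_PORT)  {0A/0Mu/1Ld/1B | 0r 2w}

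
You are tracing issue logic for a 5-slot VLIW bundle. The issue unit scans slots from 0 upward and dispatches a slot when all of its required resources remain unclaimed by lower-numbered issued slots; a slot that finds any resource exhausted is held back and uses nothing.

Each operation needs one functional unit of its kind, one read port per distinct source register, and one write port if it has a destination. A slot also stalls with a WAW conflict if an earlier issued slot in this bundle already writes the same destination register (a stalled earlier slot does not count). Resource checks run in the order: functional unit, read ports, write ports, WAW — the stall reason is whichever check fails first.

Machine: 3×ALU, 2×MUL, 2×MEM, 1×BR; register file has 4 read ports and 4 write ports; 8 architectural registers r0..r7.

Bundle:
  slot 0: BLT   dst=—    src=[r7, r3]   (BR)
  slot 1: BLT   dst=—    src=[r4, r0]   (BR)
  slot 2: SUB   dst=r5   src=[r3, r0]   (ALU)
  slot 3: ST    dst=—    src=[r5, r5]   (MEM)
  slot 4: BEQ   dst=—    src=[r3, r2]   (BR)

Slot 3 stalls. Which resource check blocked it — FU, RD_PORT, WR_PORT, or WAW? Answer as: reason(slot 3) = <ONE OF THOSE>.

reason(slot 3) = RD_PORT

  0. BR ⇒ go  {3A/2Mu/2Ld/0B | 2r 4w}
  1. BR ⇒ no(FU)  {3A/2Mu/2Ld/0B | 2r 4w}
  2. ALU→r5 ⇒ go  {2A/2Mu/2Ld/0B | 0r 3w}
  3. MEM ⇒ no(RD_PORT)  {2A/2Mu/2Ld/0B | 0r 3w}
  4. BR ⇒ no(FU)  {2A/2Mu/2Ld/0B | 0r 3w}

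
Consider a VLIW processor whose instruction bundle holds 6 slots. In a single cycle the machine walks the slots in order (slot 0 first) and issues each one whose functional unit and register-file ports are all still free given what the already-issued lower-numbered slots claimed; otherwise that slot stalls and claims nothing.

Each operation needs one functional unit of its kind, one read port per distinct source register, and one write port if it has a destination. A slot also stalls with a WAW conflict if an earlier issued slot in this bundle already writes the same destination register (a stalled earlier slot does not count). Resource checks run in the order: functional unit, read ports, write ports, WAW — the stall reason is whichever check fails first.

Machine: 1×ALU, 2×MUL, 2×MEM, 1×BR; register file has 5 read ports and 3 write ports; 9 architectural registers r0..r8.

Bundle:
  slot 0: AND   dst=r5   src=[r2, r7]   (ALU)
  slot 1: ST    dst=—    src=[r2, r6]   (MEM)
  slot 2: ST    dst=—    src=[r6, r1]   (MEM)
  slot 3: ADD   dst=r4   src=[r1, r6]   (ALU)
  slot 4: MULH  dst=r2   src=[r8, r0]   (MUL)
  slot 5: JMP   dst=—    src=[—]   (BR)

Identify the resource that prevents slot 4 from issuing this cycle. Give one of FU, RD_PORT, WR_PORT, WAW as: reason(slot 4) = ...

  0. ALU→r5 ⇒ go  {0A/2Mu/2Ld/1B | 3r 2w}
  1. MEM ⇒ go  {0A/2Mu/1Ld/1B | 1r 2w}
  2. MEM ⇒ no(RD_PORT)  {0A/2Mu/1Ld/1B | 1r 2w}
  3. ALU→r4 ⇒ no(FU)  {0A/2Mu/1Ld/1B | 1r 2w}
  4. MUL→r2 ⇒ no(RD_PORT)  {0A/2Mu/1Ld/1B | 1r 2w}
  5. BR ⇒ go  {0A/2Mu/1Ld/0B | 1r 2w}

reason(slot 4) = RD_PORT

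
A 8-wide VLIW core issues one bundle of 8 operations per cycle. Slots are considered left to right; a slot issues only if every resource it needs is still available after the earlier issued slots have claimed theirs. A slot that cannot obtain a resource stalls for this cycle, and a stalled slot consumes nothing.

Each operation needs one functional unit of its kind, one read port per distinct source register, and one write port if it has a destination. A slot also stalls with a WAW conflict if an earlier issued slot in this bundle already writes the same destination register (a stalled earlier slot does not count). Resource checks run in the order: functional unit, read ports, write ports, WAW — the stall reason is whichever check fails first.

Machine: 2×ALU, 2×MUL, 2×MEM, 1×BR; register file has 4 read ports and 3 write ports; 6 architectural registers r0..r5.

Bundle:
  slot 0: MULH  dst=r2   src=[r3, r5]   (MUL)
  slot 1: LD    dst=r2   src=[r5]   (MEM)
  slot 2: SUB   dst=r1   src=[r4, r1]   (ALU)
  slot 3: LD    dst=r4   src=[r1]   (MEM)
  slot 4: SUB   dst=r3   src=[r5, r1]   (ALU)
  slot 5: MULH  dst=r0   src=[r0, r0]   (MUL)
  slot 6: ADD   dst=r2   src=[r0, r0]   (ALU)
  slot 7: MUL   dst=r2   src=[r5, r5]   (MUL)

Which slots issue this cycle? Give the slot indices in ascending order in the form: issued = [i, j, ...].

issued = [0, 2]

(0) want 1×MUL +2rd +1wr — yes → AL2|MU1|ME2|BR1|rd2|wr2
(1) want 1×MEM +1rd +1wr — WAW → AL2|MU1|ME2|BR1|rd2|wr2
(2) want 1×ALU +2rd +1wr — yes → AL1|MU1|ME2|BR1|rd0|wr1
(3) want 1×MEM +1rd +1wr — RD_PORT → AL1|MU1|ME2|BR1|rd0|wr1
(4) want 1×ALU +2rd +1wr — RD_PORT → AL1|MU1|ME2|BR1|rd0|wr1
(5) want 1×MUL +1rd +1wr — RD_PORT → AL1|MU1|ME2|BR1|rd0|wr1
(6) want 1×ALU +1rd +1wr — RD_PORT → AL1|MU1|ME2|BR1|rd0|wr1
(7) want 1×MUL +1rd +1wr — RD_PORT → AL1|MU1|ME2|BR1|rd0|wr1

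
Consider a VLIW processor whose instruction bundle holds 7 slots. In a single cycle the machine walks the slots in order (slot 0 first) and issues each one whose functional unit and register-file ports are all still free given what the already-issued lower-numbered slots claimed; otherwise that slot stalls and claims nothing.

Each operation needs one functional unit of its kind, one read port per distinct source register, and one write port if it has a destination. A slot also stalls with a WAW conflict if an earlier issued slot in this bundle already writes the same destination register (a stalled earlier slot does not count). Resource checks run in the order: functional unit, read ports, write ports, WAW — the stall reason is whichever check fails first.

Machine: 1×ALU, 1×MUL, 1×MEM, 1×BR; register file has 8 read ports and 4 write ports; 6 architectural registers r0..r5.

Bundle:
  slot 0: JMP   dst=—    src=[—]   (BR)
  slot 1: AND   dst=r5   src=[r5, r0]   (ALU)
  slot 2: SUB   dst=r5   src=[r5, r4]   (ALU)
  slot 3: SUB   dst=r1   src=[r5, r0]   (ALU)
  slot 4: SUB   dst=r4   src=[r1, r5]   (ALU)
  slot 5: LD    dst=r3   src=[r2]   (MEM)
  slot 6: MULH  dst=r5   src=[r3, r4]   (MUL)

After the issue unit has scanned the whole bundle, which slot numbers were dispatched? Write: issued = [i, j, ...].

  0. BR ⇒ go  {1A/1Mu/1Ld/0B | 8r 4w}
  1. ALU→r5 ⇒ go  {0A/1Mu/1Ld/0B | 6r 3w}
  2. ALU→r5 ⇒ no(FU)  {0A/1Mu/1Ld/0B | 6r 3w}
  3. ALU→r1 ⇒ no(FU)  {0A/1Mu/1Ld/0B | 6r 3w}
  4. ALU→r4 ⇒ no(FU)  {0A/1Mu/1Ld/0B | 6r 3w}
  5. MEM→r3 ⇒ go  {0A/1Mu/0Ld/0B | 5r 2w}
  6. MUL→r5 ⇒ no(WAW)  {0A/1Mu/0Ld/0B | 5r 2w}

issued = [0, 1, 5]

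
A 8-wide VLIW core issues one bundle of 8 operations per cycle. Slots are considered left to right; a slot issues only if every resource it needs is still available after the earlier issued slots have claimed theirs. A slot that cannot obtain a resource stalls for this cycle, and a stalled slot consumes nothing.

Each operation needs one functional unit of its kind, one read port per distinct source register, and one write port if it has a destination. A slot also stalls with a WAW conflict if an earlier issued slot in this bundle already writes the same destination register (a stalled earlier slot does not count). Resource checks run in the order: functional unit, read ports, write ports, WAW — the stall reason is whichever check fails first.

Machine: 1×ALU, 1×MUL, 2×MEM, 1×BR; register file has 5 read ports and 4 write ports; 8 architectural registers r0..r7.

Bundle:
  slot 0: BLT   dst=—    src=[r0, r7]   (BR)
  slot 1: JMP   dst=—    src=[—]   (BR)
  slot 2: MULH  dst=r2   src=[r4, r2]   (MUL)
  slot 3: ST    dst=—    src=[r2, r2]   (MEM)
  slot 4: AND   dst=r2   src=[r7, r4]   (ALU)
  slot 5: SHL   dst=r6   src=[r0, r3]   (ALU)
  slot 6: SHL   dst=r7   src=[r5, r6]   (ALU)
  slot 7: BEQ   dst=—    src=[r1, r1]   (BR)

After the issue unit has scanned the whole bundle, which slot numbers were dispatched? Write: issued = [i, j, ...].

#0 BR src=r0,r7 dispatched  <A:1 Mu:1 Ld:2 B:0 rd:3 wr:4>
#1 BR src=- held:FU  <A:1 Mu:1 Ld:2 B:0 rd:3 wr:4>
#2 MUL src=r4,r2 dispatched  <A:1 Mu:0 Ld:2 B:0 rd:1 wr:3>
#3 MEM src=r2,r2 dispatched  <A:1 Mu:0 Ld:1 B:0 rd:0 wr:3>
#4 ALU src=r7,r4 held:RD_PORT  <A:1 Mu:0 Ld:1 B:0 rd:0 wr:3>
#5 ALU src=r0,r3 held:RD_PORT  <A:1 Mu:0 Ld:1 B:0 rd:0 wr:3>
#6 ALU src=r5,r6 held:RD_PORT  <A:1 Mu:0 Ld:1 B:0 rd:0 wr:3>
#7 BR src=r1,r1 held:FU  <A:1 Mu:0 Ld:1 B:0 rd:0 wr:3>

issued = [0, 2, 3]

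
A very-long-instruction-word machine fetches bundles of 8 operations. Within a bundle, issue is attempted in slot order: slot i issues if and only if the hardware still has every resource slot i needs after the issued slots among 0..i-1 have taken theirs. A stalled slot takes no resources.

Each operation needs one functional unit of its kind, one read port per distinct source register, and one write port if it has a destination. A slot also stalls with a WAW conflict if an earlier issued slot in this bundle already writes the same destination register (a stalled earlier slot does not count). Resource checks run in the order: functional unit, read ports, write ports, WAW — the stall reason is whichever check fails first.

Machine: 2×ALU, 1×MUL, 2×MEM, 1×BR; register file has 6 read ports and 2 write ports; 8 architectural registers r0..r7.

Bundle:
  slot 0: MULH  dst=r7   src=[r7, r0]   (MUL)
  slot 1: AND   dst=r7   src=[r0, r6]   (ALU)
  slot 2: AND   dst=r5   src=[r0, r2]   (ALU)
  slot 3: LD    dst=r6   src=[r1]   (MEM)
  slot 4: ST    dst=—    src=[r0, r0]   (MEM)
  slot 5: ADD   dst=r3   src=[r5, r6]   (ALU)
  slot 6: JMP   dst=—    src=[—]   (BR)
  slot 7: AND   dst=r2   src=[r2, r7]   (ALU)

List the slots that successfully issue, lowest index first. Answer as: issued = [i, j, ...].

issued = [0, 2, 4, 6]

#0 MUL src=r7,r0 dispatched  <A:2 Mu:0 Ld:2 B:1 rd:4 wr:1>
#1 ALU src=r0,r6 held:WAW  <A:2 Mu:0 Ld:2 B:1 rd:4 wr:1>
#2 ALU src=r0,r2 dispatched  <A:1 Mu:0 Ld:2 B:1 rd:2 wr:0>
#3 MEM src=r1 held:WR_PORT  <A:1 Mu:0 Ld:2 B:1 rd:2 wr:0>
#4 MEM src=r0,r0 dispatched  <A:1 Mu:0 Ld:1 B:1 rd:1 wr:0>
#5 ALU src=r5,r6 held:RD_PORT  <A:1 Mu:0 Ld:1 B:1 rd:1 wr:0>
#6 BR src=- dispatched  <A:1 Mu:0 Ld:1 B:0 rd:1 wr:0>
#7 ALU src=r2,r7 held:RD_PORT  <A:1 Mu:0 Ld:1 B:0 rd:1 wr:0>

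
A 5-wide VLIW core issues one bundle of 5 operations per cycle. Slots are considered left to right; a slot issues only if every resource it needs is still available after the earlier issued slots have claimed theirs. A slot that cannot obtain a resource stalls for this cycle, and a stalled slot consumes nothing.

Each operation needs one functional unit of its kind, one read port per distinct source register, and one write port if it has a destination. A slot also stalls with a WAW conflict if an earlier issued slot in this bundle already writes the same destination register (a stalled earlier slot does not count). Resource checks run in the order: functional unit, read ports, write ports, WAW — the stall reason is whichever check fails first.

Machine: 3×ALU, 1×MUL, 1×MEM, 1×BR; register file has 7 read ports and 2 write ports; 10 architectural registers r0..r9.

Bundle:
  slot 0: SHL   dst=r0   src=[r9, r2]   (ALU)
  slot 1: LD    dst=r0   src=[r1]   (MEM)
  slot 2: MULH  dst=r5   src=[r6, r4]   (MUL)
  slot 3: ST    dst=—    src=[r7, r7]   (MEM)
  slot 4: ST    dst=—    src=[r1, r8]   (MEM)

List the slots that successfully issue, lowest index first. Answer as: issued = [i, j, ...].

issued = [0, 2, 3]

(0) want 1×ALU +2rd +1wr — yes → AL2|MU1|ME1|BR1|rd5|wr1
(1) want 1×MEM +1rd +1wr — WAW → AL2|MU1|ME1|BR1|rd5|wr1
(2) want 1×MUL +2rd +1wr — yes → AL2|MU0|ME1|BR1|rd3|wr0
(3) want 1×MEM +1rd +0wr — yes → AL2|MU0|ME0|BR1|rd2|wr0
(4) want 1×MEM +2rd +0wr — FU → AL2|MU0|ME0|BR1|rd2|wr0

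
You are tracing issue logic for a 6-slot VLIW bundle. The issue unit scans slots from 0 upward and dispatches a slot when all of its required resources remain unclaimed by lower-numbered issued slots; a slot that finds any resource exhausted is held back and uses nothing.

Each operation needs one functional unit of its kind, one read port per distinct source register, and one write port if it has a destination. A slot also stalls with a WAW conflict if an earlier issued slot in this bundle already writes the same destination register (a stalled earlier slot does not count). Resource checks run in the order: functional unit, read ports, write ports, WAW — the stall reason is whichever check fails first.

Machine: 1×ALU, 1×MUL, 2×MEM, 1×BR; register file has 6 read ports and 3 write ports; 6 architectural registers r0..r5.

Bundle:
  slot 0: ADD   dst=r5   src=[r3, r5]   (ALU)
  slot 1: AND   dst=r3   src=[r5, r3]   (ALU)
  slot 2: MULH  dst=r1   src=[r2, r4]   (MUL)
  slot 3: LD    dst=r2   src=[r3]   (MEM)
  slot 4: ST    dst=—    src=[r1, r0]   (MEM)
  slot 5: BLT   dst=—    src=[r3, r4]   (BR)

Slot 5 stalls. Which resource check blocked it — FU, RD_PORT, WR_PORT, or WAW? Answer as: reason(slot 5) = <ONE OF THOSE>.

slot 0 (ALU): ISSUE — free A0,Mu1,Ld2,B1 rp4 wp2
slot 1 (ALU): stall FU — free A0,Mu1,Ld2,B1 rp4 wp2
slot 2 (MUL): ISSUE — free A0,Mu0,Ld2,B1 rp2 wp1
slot 3 (MEM): ISSUE — free A0,Mu0,Ld1,B1 rp1 wp0
slot 4 (MEM): stall RD_PORT — free A0,Mu0,Ld1,B1 rp1 wp0
slot 5 (BR): stall RD_PORT — free A0,Mu0,Ld1,B1 rp1 wp0

reason(slot 5) = RD_PORT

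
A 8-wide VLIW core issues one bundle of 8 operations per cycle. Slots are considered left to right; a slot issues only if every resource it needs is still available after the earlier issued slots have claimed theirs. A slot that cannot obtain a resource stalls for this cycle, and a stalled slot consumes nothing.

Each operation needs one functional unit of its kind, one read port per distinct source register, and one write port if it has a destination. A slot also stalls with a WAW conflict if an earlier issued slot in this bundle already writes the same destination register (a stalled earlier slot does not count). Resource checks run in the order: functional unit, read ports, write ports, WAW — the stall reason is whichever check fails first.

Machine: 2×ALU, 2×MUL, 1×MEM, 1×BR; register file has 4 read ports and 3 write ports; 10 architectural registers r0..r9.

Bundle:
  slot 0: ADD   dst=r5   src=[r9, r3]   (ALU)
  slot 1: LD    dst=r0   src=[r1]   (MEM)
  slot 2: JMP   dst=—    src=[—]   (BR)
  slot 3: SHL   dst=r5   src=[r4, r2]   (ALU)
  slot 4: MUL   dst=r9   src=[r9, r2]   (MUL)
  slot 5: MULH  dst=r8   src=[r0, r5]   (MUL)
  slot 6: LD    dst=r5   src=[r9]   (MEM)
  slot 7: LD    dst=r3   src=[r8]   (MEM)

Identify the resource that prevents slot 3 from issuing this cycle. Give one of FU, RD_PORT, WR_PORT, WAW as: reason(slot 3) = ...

reason(slot 3) = RD_PORT

#0 ALU src=r9,r3 dispatched  <A:1 Mu:2 Ld:1 B:1 rd:2 wr:2>
#1 MEM src=r1 dispatched  <A:1 Mu:2 Ld:0 B:1 rd:1 wr:1>
#2 BR src=- dispatched  <A:1 Mu:2 Ld:0 B:0 rd:1 wr:1>
#3 ALU src=r4,r2 held:RD_PORT  <A:1 Mu:2 Ld:0 B:0 rd:1 wr:1>
#4 MUL src=r9,r2 held:RD_PORT  <A:1 Mu:2 Ld:0 B:0 rd:1 wr:1>
#5 MUL src=r0,r5 held:RD_PORT  <A:1 Mu:2 Ld:0 B:0 rd:1 wr:1>
#6 MEM src=r9 held:FU  <A:1 Mu:2 Ld:0 B:0 rd:1 wr:1>
#7 MEM src=r8 held:FU  <A:1 Mu:2 Ld:0 B:0 rd:1 wr:1>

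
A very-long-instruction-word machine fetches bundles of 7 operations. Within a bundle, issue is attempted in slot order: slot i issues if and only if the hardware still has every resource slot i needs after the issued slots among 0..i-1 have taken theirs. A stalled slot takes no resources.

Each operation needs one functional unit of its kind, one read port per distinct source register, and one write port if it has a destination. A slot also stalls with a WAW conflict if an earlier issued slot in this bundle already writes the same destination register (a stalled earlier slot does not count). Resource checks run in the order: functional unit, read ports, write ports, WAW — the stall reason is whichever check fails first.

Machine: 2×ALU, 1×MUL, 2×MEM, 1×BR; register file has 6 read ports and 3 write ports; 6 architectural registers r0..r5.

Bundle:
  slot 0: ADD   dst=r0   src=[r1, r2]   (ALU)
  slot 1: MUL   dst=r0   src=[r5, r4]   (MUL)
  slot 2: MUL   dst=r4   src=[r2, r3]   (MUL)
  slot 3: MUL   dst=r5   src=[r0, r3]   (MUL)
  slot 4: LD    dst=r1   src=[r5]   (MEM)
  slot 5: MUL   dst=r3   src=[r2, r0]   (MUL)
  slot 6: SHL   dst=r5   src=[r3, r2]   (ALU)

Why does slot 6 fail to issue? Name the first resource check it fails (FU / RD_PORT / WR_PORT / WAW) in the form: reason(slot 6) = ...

reason(slot 6) = RD_PORT

[0] ALU needs rd=2 wr=1: ok; after: ALU=1 MUL=1 MEM=2 BR=1, R=4, W=2
[1] MUL needs rd=2 wr=1: WAW; after: ALU=1 MUL=1 MEM=2 BR=1, R=4, W=2
[2] MUL needs rd=2 wr=1: ok; after: ALU=1 MUL=0 MEM=2 BR=1, R=2, W=1
[3] MUL needs rd=2 wr=1: FU; after: ALU=1 MUL=0 MEM=2 BR=1, R=2, W=1
[4] MEM needs rd=1 wr=1: ok; after: ALU=1 MUL=0 MEM=1 BR=1, R=1, W=0
[5] MUL needs rd=2 wr=1: FU; after: ALU=1 MUL=0 MEM=1 BR=1, R=1, W=0
[6] ALU needs rd=2 wr=1: RD_PORT; after: ALU=1 MUL=0 MEM=1 BR=1, R=1, W=0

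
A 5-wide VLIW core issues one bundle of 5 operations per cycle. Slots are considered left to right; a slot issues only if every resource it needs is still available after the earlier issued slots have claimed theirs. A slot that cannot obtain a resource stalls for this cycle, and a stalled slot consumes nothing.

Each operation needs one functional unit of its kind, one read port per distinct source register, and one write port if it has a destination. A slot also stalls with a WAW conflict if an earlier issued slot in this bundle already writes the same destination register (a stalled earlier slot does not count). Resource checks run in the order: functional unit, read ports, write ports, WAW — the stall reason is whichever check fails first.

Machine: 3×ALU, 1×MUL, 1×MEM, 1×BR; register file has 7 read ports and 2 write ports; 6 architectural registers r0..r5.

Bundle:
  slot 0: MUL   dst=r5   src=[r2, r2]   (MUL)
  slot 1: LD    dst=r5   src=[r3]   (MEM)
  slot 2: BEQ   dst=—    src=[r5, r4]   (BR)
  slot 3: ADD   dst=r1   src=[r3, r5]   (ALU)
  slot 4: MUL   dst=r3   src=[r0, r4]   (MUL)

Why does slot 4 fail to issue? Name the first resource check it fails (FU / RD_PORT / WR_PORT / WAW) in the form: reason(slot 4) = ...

reason(slot 4) = FU

(0) want 1×MUL +1rd +1wr — yes → AL3|MU0|ME1|BR1|rd6|wr1
(1) want 1×MEM +1rd +1wr — WAW → AL3|MU0|ME1|BR1|rd6|wr1
(2) want 1×BR +2rd +0wr — yes → AL3|MU0|ME1|BR0|rd4|wr1
(3) want 1×ALU +2rd +1wr — yes → AL2|MU0|ME1|BR0|rd2|wr0
(4) want 1×MUL +2rd +1wr — FU → AL2|MU0|ME1|BR0|rd2|wr0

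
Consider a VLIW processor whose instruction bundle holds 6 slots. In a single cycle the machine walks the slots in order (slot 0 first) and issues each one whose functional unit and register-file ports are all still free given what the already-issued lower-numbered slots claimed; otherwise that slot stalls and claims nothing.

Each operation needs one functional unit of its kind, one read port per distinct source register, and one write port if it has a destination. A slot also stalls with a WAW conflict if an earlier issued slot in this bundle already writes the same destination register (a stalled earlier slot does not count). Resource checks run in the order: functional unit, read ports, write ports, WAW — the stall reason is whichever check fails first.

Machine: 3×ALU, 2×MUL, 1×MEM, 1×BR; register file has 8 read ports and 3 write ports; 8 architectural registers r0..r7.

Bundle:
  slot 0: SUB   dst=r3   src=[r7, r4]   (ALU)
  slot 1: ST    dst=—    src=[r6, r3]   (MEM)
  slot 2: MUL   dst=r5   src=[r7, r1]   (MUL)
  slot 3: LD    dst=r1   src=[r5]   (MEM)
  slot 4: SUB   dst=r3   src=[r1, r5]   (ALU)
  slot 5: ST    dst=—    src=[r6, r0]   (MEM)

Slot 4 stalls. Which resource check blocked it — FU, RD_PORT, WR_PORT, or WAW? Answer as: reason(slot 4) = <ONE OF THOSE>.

#0 ALU src=r7,r4 dispatched  <A:2 Mu:2 Ld:1 B:1 rd:6 wr:2>
#1 MEM src=r6,r3 dispatched  <A:2 Mu:2 Ld:0 B:1 rd:4 wr:2>
#2 MUL src=r7,r1 dispatched  <A:2 Mu:1 Ld:0 B:1 rd:2 wr:1>
#3 MEM src=r5 held:FU  <A:2 Mu:1 Ld:0 B:1 rd:2 wr:1>
#4 ALU src=r1,r5 held:WAW  <A:2 Mu:1 Ld:0 B:1 rd:2 wr:1>
#5 MEM src=r6,r0 held:FU  <A:2 Mu:1 Ld:0 B:1 rd:2 wr:1>

reason(slot 4) = WAW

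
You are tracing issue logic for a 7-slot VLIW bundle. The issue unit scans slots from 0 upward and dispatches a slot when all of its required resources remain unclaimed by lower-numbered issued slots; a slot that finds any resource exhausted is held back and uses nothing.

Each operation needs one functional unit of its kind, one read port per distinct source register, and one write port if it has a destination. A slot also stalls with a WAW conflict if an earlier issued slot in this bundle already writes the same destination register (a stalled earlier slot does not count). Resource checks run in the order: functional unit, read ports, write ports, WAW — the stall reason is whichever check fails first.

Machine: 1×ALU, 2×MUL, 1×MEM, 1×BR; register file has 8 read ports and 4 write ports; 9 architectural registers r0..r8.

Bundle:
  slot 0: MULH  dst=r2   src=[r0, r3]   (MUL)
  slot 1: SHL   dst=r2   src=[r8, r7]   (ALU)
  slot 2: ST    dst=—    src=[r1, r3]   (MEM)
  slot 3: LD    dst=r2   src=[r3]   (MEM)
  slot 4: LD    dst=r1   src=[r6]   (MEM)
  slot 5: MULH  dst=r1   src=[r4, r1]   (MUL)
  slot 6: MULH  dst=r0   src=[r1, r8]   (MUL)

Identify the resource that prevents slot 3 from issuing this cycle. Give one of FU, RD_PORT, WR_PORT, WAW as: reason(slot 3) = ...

reason(slot 3) = FU

  0. MUL→r2 ⇒ go  {1A/1Mu/1Ld/1B | 6r 3w}
  1. ALU→r2 ⇒ no(WAW)  {1A/1Mu/1Ld/1B | 6r 3w}
  2. MEM ⇒ go  {1A/1Mu/0Ld/1B | 4r 3w}
  3. MEM→r2 ⇒ no(FU)  {1A/1Mu/0Ld/1B | 4r 3w}
  4. MEM→r1 ⇒ no(FU)  {1A/1Mu/0Ld/1B | 4r 3w}
  5. MUL→r1 ⇒ go  {1A/0Mu/0Ld/1B | 2r 2w}
  6. MUL→r0 ⇒ no(FU)  {1A/0Mu/0Ld/1B | 2r 2w}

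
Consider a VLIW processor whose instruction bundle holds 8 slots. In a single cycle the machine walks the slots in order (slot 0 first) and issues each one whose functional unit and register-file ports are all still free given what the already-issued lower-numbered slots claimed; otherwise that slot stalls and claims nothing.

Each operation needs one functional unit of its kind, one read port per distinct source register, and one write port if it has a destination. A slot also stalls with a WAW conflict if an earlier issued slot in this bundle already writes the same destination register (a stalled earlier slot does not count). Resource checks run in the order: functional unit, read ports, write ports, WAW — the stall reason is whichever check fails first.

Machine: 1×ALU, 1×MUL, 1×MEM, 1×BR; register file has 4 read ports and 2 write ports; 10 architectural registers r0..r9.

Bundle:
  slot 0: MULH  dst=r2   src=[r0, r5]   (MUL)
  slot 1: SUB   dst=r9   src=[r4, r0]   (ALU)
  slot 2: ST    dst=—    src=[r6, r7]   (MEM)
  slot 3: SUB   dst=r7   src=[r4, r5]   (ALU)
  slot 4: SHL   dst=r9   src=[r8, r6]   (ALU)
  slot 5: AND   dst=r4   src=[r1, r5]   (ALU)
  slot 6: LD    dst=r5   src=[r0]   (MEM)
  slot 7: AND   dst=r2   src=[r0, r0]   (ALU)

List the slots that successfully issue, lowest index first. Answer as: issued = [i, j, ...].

issued = [0, 1]

#0 MUL src=r0,r5 dispatched  <A:1 Mu:0 Ld:1 B:1 rd:2 wr:1>
#1 ALU src=r4,r0 dispatched  <A:0 Mu:0 Ld:1 B:1 rd:0 wr:0>
#2 MEM src=r6,r7 held:RD_PORT  <A:0 Mu:0 Ld:1 B:1 rd:0 wr:0>
#3 ALU src=r4,r5 held:FU  <A:0 Mu:0 Ld:1 B:1 rd:0 wr:0>
#4 ALU src=r8,r6 held:FU  <A:0 Mu:0 Ld:1 B:1 rd:0 wr:0>
#5 ALU src=r1,r5 held:FU  <A:0 Mu:0 Ld:1 B:1 rd:0 wr:0>
#6 MEM src=r0 held:RD_PORT  <A:0 Mu:0 Ld:1 B:1 rd:0 wr:0>
#7 ALU src=r0,r0 held:FU  <A:0 Mu:0 Ld:1 B:1 rd:0 wr:0>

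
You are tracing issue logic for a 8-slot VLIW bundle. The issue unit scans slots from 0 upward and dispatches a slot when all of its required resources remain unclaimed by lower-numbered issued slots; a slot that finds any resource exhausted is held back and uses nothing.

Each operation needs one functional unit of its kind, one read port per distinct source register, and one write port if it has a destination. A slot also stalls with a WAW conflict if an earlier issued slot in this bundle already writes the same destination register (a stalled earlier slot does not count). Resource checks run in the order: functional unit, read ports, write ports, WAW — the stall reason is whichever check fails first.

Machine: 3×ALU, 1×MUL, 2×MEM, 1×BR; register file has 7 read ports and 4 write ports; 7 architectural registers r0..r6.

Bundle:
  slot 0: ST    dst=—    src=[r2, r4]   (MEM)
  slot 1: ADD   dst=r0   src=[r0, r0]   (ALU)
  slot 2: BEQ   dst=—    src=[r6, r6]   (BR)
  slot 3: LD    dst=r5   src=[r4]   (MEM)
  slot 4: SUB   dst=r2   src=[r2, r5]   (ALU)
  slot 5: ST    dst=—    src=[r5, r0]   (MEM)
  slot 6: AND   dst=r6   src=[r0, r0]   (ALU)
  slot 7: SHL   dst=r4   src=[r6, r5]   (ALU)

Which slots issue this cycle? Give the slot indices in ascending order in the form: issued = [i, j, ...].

slot 0 (MEM): ISSUE — free A3,Mu1,Ld1,B1 rp5 wp4
slot 1 (ALU): ISSUE — free A2,Mu1,Ld1,B1 rp4 wp3
slot 2 (BR): ISSUE — free A2,Mu1,Ld1,B0 rp3 wp3
slot 3 (MEM): ISSUE — free A2,Mu1,Ld0,B0 rp2 wp2
slot 4 (ALU): ISSUE — free A1,Mu1,Ld0,B0 rp0 wp1
slot 5 (MEM): stall FU — free A1,Mu1,Ld0,B0 rp0 wp1
slot 6 (ALU): stall RD_PORT — free A1,Mu1,Ld0,B0 rp0 wp1
slot 7 (ALU): stall RD_PORT — free A1,Mu1,Ld0,B0 rp0 wp1

issued = [0, 1, 2, 3, 4]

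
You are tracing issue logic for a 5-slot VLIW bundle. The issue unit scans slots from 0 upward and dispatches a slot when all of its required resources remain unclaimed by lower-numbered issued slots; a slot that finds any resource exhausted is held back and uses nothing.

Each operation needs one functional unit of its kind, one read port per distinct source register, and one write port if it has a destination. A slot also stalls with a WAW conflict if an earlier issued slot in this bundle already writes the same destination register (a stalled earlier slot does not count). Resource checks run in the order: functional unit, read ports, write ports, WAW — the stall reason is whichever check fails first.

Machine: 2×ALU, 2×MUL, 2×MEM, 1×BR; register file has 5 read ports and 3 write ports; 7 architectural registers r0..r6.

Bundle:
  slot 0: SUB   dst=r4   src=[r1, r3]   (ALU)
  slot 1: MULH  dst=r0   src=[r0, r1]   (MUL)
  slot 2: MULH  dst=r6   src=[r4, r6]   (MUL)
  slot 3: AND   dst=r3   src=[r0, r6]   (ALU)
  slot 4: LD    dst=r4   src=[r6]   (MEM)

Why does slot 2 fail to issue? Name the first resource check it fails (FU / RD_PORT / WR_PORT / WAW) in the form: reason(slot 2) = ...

reason(slot 2) = RD_PORT

slot 0 (ALU): ISSUE — free A1,Mu2,Ld2,B1 rp3 wp2
slot 1 (MUL): ISSUE — free A1,Mu1,Ld2,B1 rp1 wp1
slot 2 (MUL): stall RD_PORT — free A1,Mu1,Ld2,B1 rp1 wp1
slot 3 (ALU): stall RD_PORT — free A1,Mu1,Ld2,B1 rp1 wp1
slot 4 (MEM): stall WAW — free A1,Mu1,Ld2,B1 rp1 wp1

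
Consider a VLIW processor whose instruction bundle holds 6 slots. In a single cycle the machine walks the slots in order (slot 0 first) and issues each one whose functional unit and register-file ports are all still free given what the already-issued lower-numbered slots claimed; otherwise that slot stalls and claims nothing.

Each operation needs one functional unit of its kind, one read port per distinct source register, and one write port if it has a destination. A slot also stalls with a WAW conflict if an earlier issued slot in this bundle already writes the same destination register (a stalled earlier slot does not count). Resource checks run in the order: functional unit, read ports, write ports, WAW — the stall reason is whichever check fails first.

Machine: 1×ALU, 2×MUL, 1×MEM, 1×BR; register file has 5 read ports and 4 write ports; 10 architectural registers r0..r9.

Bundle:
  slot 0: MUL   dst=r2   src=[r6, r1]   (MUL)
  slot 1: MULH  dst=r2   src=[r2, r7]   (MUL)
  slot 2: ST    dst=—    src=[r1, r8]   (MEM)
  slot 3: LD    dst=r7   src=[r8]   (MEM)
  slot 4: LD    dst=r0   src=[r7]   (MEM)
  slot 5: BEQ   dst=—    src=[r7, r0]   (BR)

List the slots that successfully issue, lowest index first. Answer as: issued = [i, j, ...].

[0] MUL needs rd=2 wr=1: ok; after: ALU=1 MUL=1 MEM=1 BR=1, R=3, W=3
[1] MUL needs rd=2 wr=1: WAW; after: ALU=1 MUL=1 MEM=1 BR=1, R=3, W=3
[2] MEM needs rd=2 wr=0: ok; after: ALU=1 MUL=1 MEM=0 BR=1, R=1, W=3
[3] MEM needs rd=1 wr=1: FU; after: ALU=1 MUL=1 MEM=0 BR=1, R=1, W=3
[4] MEM needs rd=1 wr=1: FU; after: ALU=1 MUL=1 MEM=0 BR=1, R=1, W=3
[5] BR needs rd=2 wr=0: RD_PORT; after: ALU=1 MUL=1 MEM=0 BR=1, R=1, W=3

issued = [0, 2]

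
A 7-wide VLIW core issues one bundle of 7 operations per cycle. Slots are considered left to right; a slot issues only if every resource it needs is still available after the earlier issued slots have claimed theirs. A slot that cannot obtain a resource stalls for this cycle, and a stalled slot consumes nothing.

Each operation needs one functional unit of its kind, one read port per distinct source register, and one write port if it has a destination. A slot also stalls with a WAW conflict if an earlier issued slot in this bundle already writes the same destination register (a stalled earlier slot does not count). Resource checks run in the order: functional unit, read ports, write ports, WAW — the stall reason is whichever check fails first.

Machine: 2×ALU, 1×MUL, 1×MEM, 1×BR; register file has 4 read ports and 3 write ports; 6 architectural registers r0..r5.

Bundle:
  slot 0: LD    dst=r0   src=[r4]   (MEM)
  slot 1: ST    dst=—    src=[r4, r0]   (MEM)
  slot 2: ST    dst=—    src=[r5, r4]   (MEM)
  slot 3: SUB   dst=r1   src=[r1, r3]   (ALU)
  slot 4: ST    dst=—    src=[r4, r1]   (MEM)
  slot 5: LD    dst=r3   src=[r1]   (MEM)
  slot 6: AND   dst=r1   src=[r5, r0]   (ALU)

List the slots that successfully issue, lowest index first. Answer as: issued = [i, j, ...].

(0) want 1×MEM +1rd +1wr — yes → AL2|MU1|ME0|BR1|rd3|wr2
(1) want 1×MEM +2rd +0wr — FU → AL2|MU1|ME0|BR1|rd3|wr2
(2) want 1×MEM +2rd +0wr — FU → AL2|MU1|ME0|BR1|rd3|wr2
(3) want 1×ALU +2rd +1wr — yes → AL1|MU1|ME0|BR1|rd1|wr1
(4) want 1×MEM +2rd +0wr — FU → AL1|MU1|ME0|BR1|rd1|wr1
(5) want 1×MEM +1rd +1wr — FU → AL1|MU1|ME0|BR1|rd1|wr1
(6) want 1×ALU +2rd +1wr — RD_PORT → AL1|MU1|ME0|BR1|rd1|wr1

issued = [0, 3]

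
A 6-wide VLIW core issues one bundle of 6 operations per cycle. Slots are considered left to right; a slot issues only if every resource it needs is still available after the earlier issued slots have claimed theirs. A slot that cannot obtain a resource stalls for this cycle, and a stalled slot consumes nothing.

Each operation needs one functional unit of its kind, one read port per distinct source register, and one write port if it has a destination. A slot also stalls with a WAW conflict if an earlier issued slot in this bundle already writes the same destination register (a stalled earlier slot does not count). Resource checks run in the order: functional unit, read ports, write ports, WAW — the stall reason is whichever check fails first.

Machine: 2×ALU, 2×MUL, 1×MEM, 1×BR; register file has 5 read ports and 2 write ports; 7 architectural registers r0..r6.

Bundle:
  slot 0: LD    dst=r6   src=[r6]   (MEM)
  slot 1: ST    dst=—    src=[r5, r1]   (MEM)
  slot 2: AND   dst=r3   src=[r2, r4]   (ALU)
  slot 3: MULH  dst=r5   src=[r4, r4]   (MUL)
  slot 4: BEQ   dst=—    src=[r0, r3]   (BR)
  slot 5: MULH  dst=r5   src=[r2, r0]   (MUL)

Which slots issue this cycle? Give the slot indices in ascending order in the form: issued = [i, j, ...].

slot 0 (MEM): ISSUE — free A2,Mu2,Ld0,B1 rp4 wp1
slot 1 (MEM): stall FU — free A2,Mu2,Ld0,B1 rp4 wp1
slot 2 (ALU): ISSUE — free A1,Mu2,Ld0,B1 rp2 wp0
slot 3 (MUL): stall WR_PORT — free A1,Mu2,Ld0,B1 rp2 wp0
slot 4 (BR): ISSUE — free A1,Mu2,Ld0,B0 rp0 wp0
slot 5 (MUL): stall RD_PORT — free A1,Mu2,Ld0,B0 rp0 wp0

issued = [0, 2, 4]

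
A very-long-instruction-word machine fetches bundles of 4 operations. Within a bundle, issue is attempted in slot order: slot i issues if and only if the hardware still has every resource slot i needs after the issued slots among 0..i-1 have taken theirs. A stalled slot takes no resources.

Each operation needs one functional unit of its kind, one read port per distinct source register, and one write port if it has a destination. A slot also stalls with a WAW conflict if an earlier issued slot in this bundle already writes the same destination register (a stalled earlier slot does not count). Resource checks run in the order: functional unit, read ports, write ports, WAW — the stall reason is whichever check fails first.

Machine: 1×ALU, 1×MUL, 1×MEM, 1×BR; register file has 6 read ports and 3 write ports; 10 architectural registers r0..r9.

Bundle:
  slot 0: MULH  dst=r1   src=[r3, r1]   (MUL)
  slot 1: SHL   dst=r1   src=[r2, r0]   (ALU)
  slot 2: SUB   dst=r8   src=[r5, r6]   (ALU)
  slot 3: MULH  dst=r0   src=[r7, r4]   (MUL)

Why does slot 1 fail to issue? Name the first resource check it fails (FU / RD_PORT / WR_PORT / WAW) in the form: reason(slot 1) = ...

slot 0 (MUL): ISSUE — free A1,Mu0,Ld1,B1 rp4 wp2
slot 1 (ALU): stall WAW — free A1,Mu0,Ld1,B1 rp4 wp2
slot 2 (ALU): ISSUE — free A0,Mu0,Ld1,B1 rp2 wp1
slot 3 (MUL): stall FU — free A0,Mu0,Ld1,B1 rp2 wp1

reason(slot 1) = WAW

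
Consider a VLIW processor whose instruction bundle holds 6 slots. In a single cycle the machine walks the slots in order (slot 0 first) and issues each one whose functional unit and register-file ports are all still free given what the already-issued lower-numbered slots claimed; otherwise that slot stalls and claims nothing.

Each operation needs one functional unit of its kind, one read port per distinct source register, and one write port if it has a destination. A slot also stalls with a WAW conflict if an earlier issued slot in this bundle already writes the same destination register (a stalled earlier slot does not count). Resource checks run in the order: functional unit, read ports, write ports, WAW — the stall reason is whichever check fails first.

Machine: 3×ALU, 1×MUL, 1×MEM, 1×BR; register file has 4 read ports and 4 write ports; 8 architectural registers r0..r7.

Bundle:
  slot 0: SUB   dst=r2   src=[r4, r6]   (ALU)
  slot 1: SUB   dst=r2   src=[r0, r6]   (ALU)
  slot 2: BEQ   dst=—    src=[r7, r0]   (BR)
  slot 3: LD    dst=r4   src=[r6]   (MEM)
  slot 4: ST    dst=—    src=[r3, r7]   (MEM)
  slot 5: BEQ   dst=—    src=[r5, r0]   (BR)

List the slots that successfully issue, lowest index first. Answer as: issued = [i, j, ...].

(0) want 1×ALU +2rd +1wr — yes → AL2|MU1|ME1|BR1|rd2|wr3
(1) want 1×ALU +2rd +1wr — WAW → AL2|MU1|ME1|BR1|rd2|wr3
(2) want 1×BR +2rd +0wr — yes → AL2|MU1|ME1|BR0|rd0|wr3
(3) want 1×MEM +1rd +1wr — RD_PORT → AL2|MU1|ME1|BR0|rd0|wr3
(4) want 1×MEM +2rd +0wr — RD_PORT → AL2|MU1|ME1|BR0|rd0|wr3
(5) want 1×BR +2rd +0wr — FU → AL2|MU1|ME1|BR0|rd0|wr3

issued = [0, 2]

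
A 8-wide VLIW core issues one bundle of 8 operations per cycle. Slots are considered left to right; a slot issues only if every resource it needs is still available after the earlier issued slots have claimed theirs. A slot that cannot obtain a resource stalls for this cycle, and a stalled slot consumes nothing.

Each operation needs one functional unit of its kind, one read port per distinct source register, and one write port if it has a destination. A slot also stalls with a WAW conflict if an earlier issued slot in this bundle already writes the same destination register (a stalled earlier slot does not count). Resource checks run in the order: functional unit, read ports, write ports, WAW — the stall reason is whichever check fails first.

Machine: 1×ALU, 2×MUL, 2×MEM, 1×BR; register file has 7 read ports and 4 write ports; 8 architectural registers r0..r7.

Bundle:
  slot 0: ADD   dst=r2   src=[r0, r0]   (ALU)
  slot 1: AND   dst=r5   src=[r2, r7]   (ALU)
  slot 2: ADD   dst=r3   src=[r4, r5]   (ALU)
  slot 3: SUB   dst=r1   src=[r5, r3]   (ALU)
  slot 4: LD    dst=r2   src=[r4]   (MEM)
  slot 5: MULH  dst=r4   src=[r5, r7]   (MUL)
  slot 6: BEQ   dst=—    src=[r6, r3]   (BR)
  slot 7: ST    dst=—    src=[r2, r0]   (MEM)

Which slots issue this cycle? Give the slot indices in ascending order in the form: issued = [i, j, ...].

slot 0 (ALU): ISSUE — free A0,Mu2,Ld2,B1 rp6 wp3
slot 1 (ALU): stall FU — free A0,Mu2,Ld2,B1 rp6 wp3
slot 2 (ALU): stall FU — free A0,Mu2,Ld2,B1 rp6 wp3
slot 3 (ALU): stall FU — free A0,Mu2,Ld2,B1 rp6 wp3
slot 4 (MEM): stall WAW — free A0,Mu2,Ld2,B1 rp6 wp3
slot 5 (MUL): ISSUE — free A0,Mu1,Ld2,B1 rp4 wp2
slot 6 (BR): ISSUE — free A0,Mu1,Ld2,B0 rp2 wp2
slot 7 (MEM): ISSUE — free A0,Mu1,Ld1,B0 rp0 wp2

issued = [0, 5, 6, 7]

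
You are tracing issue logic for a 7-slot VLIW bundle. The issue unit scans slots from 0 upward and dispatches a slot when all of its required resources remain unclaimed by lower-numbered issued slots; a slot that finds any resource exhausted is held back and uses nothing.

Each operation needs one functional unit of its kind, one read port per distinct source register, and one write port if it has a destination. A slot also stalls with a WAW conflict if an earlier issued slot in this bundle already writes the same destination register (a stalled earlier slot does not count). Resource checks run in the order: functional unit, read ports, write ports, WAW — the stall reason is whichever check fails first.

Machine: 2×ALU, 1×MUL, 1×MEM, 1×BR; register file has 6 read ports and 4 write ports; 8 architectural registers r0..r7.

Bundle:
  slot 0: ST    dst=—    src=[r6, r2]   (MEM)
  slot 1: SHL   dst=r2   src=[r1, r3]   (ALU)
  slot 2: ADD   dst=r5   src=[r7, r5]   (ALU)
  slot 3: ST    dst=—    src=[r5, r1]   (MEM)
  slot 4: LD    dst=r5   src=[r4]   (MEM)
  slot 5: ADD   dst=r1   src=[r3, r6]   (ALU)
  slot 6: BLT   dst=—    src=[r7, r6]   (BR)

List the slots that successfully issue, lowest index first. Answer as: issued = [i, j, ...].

(0) want 1×MEM +2rd +0wr — yes → AL2|MU1|ME0|BR1|rd4|wr4
(1) want 1×ALU +2rd +1wr — yes → AL1|MU1|ME0|BR1|rd2|wr3
(2) want 1×ALU +2rd +1wr — yes → AL0|MU1|ME0|BR1|rd0|wr2
(3) want 1×MEM +2rd +0wr — FU → AL0|MU1|ME0|BR1|rd0|wr2
(4) want 1×MEM +1rd +1wr — FU → AL0|MU1|ME0|BR1|rd0|wr2
(5) want 1×ALU +2rd +1wr — FU → AL0|MU1|ME0|BR1|rd0|wr2
(6) want 1×BR +2rd +0wr — RD_PORT → AL0|MU1|ME0|BR1|rd0|wr2

issued = [0, 1, 2]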